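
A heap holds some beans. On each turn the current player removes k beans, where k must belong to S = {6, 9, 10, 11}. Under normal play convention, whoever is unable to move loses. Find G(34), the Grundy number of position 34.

G(0) = 0
G(1) = mex{} = 0
G(2) = mex{} = 0
G(3) = mex{} = 0
G(4) = mex{} = 0
G(5) = mex{} = 0
G(6) = mex{0} = 1
G(7) = mex{0} = 1
G(8) = mex{0} = 1
G(9) = mex{0,0} = 1
G(10) = mex{0,0,0} = 1
G(11) = mex{0,0,0,0} = 1
G(12) = mex{1,0,0,0} = 2
G(13) = mex{1,0,0,0} = 2
G(14) = mex{1,0,0,0} = 2
G(15) = mex{1,1,0,0} = 2
G(16) = mex{1,1,1,0} = 2
G(17) = mex{1,1,1,1} = 0
G(18) = mex{2,1,1,1} = 0
G(19) = mex{2,1,1,1} = 0
G(20) = mex{2,1,1,1} = 0
G(21) = mex{2,2,1,1} = 0
G(22) = mex{2,2,2,1} = 0
G(23) = mex{0,2,2,2} = 1
G(24) = mex{0,2,2,2} = 1
G(25) = mex{0,2,2,2} = 1
G(26) = mex{0,0,2,2} = 1
G(27) = mex{0,0,0,2} = 1
G(28) = mex{0,0,0,0} = 1
G(29) = mex{1,0,0,0} = 2
G(30) = mex{1,0,0,0} = 2
G(31) = mex{1,0,0,0} = 2
G(32) = mex{1,1,0,0} = 2
G(33) = mex{1,1,1,0} = 2
G(34) = mex{1,1,1,1} = 0

0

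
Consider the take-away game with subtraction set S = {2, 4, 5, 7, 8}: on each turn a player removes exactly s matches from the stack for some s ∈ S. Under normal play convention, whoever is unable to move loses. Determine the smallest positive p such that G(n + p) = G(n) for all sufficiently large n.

G(0) = 0
G(1) = mex{} = 0
G(2) = mex{0} = 1
G(3) = mex{0} = 1
G(4) = mex{1,0} = 2
G(5) = mex{1,0,0} = 2
G(6) = mex{2,1,0} = 3
G(7) = mex{2,1,1,0} = 3
G(8) = mex{3,2,1,0,0} = 4
G(9) = mex{3,2,2,1,0} = 4
G(10) = mex{4,3,2,1,1} = 0
G(11) = mex{4,3,3,2,1} = 0
G(12) = mex{0,4,3,2,2} = 1
G(13) = mex{0,4,4,3,2} = 1
G(14) = mex{1,0,4,3,3} = 2
G(15) = mex{1,0,0,4,3} = 2
G(16) = mex{2,1,0,4,4} = 3
G(17) = mex{2,1,1,0,4} = 3
G(18) = mex{3,2,1,0,0} = 4
G(19) = mex{3,2,2,1,0} = 4
G(20) = mex{4,3,2,1,1} = 0
G(21) = mex{4,3,3,2,1} = 0
G(n+10) = G(n) holds for n = 0,…,7 (a full window of length max(S) = 8), so the sequence is purely periodic with period 10.

10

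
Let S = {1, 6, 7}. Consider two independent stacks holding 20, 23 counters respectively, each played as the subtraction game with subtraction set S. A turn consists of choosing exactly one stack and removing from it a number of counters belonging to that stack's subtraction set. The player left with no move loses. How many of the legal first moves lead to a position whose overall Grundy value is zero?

All stacks use S = {1, 6, 7}:
G(0) = 0
G(1) = mex{0} = 1
G(2) = mex{1} = 0
G(3) = mex{0} = 1
G(4) = mex{1} = 0
G(5) = mex{0} = 1
G(6) = mex{1,0} = 2
G(7) = mex{2,1,0} = 3
G(8) = mex{3,0,1} = 2
G(9) = mex{2,1,0} = 3
G(10) = mex{3,0,1} = 2
G(11) = mex{2,1,0} = 3
G(12) = mex{3,2,1} = 0
G(13) = mex{0,3,2} = 1
G(14) = mex{1,2,3} = 0
G(15) = mex{0,3,2} = 1
G(16) = mex{1,2,3} = 0
G(17) = mex{0,3,2} = 1
G(18) = mex{1,0,3} = 2
G(19) = mex{2,1,0} = 3
G(20) = mex{3,0,1} = 2
G(21) = mex{2,1,0} = 3
G(22) = mex{3,0,1} = 2
G(23) = mex{2,1,0} = 3
Stack A: G(20) = 2.
Stack B: G(23) = 3.
Combined Grundy value = 2 ⊕ 3 = 1.
A winning move leaves total XOR = 0, i.e. changes one component's Grundy value g to g ⊕ X where X is the current total.
Stack A: need g' = 2⊕1 = 3. Options: 20−1→G=3, 20−6→G=0, 20−7→G=1. Hits: 1.
Stack B: need g' = 3⊕1 = 2. Options: 23−1→G=2, 23−6→G=1, 23−7→G=0. Hits: 1.

2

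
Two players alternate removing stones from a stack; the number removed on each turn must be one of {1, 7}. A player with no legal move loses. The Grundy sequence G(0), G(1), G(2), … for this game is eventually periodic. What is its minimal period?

2

G(0) = 0
G(1) = mex{0} = 1
G(2) = mex{1} = 0
G(3) = mex{0} = 1
G(4) = mex{1} = 0
G(5) = mex{0} = 1
G(6) = mex{1} = 0
G(7) = mex{0,0} = 1
G(8) = mex{1,1} = 0
G(9) = mex{0,0} = 1
G(10) = mex{1,1} = 0
G(11) = mex{0,0} = 1
G(12) = mex{1,1} = 0
G(13) = mex{0,0} = 1
G(14) = mex{1,1} = 0
G(n+2) = G(n) holds for n = 0,…,6 (a full window of length max(S) = 7), so the sequence is purely periodic with period 2.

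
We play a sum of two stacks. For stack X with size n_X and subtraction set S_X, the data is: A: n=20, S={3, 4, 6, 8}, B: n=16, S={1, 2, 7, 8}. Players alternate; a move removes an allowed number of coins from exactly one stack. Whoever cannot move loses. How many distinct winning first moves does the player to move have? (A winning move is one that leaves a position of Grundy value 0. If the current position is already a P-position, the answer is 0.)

Stack A, S = {3, 4, 6, 8}:
G(0) = 0
G(1) = mex{} = 0
G(2) = mex{} = 0
G(3) = mex{0} = 1
G(4) = mex{0,0} = 1
G(5) = mex{0,0} = 1
G(6) = mex{1,0,0} = 2
G(7) = mex{1,1,0} = 2
G(8) = mex{1,1,0,0} = 2
G(9) = mex{2,1,1,0} = 3
G(10) = mex{2,2,1,0} = 3
G(11) = mex{2,2,1,1} = 0
G(12) = mex{3,2,2,1} = 0
G(13) = mex{3,3,2,1} = 0
G(14) = mex{0,3,2,2} = 1
G(15) = mex{0,0,3,2} = 1
G(16) = mex{0,0,3,2} = 1
G(17) = mex{1,0,0,3} = 2
G(18) = mex{1,1,0,3} = 2
G(19) = mex{1,1,0,0} = 2
G(20) = mex{2,1,1,0} = 3
G_A(20) = 3.
Stack B, S = {1, 2, 7, 8}:
G(0) = 0
G(1) = mex{0} = 1
G(2) = mex{1,0} = 2
G(3) = mex{2,1} = 0
G(4) = mex{0,2} = 1
G(5) = mex{1,0} = 2
G(6) = mex{2,1} = 0
G(7) = mex{0,2,0} = 1
G(8) = mex{1,0,1,0} = 2
G(9) = mex{2,1,2,1} = 0
G(10) = mex{0,2,0,2} = 1
G(11) = mex{1,0,1,0} = 2
G(12) = mex{2,1,2,1} = 0
G(13) = mex{0,2,0,2} = 1
G(14) = mex{1,0,1,0} = 2
G(15) = mex{2,1,2,1} = 0
G(16) = mex{0,2,0,2} = 1
G_B(16) = 1.
Combined Grundy value = 3 ⊕ 1 = 2.
A winning move leaves total XOR = 0, i.e. changes one component's Grundy value g to g ⊕ X where X is the current total.
Stack A: need g' = 3⊕2 = 1. Options: 20−3→G=2, 20−4→G=1, 20−6→G=1, 20−8→G=0. Hits: 2.
Stack B: need g' = 1⊕2 = 3. Options: 16−1→G=0, 16−2→G=2, 16−7→G=0, 16−8→G=2. Hits: 0.

2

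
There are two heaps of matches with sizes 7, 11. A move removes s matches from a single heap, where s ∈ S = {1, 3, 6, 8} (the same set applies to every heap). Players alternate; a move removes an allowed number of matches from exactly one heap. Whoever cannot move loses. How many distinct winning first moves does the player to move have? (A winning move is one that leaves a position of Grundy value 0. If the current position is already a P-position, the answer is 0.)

All heaps use S = {1, 3, 6, 8}:
n :  0  1  2  3  4  5  6  7  8  9 10 11
G :  0  1  0  1  0  1  2  3  2  0  1  0
Heap A: G(7) = 3.
Heap B: G(11) = 0.
Combined Grundy value = 3 ⊕ 0 = 3.
A winning move leaves total XOR = 0, i.e. changes one component's Grundy value g to g ⊕ X where X is the current total.
Heap A: need g' = 3⊕3 = 0. Options: 7−1→G=2, 7−3→G=0, 7−6→G=1. Hits: 1.
Heap B: need g' = 0⊕3 = 3. Options: 11−1→G=1, 11−3→G=2, 11−6→G=1, 11−8→G=1. Hits: 0.

1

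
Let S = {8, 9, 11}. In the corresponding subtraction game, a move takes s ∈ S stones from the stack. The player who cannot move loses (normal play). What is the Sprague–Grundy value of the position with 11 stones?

1

n :  0  1  2  3  4  5  6  7  8  9 10 11
G :  0  0  0  0  0  0  0  0  1  1  1  1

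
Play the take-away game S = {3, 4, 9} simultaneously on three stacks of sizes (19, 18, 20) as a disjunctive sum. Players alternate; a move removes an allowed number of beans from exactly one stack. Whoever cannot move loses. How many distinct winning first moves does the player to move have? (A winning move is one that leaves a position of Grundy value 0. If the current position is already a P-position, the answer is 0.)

2

All stacks use S = {3, 4, 9}:
G(0) = 0
G(1) = mex{} = 0
G(2) = mex{} = 0
G(3) = mex{0} = 1
G(4) = mex{0,0} = 1
G(5) = mex{0,0} = 1
G(6) = mex{1,0} = 2
G(7) = mex{1,1} = 0
G(8) = mex{1,1} = 0
G(9) = mex{2,1,0} = 3
G(10) = mex{0,2,0} = 1
G(11) = mex{0,0,0} = 1
G(12) = mex{3,0,1} = 2
G(13) = mex{1,3,1} = 0
G(14) = mex{1,1,1} = 0
G(15) = mex{2,1,2} = 0
G(16) = mex{0,2,0} = 1
G(17) = mex{0,0,0} = 1
G(18) = mex{0,0,3} = 1
G(19) = mex{1,0,1} = 2
G(20) = mex{1,1,1} = 0
Stack A: G(19) = 2.
Stack B: G(18) = 1.
Stack C: G(20) = 0.
Combined Grundy value = 2 ⊕ 1 ⊕ 0 = 3.
A winning move leaves total XOR = 0, i.e. changes one component's Grundy value g to g ⊕ X where X is the current total.
Stack A: need g' = 2⊕3 = 1. Options: 19−3→G=1, 19−4→G=0, 19−9→G=1. Hits: 2.
Stack B: need g' = 1⊕3 = 2. Options: 18−3→G=0, 18−4→G=0, 18−9→G=3. Hits: 0.
Stack C: need g' = 0⊕3 = 3. Options: 20−3→G=1, 20−4→G=1, 20−9→G=1. Hits: 0.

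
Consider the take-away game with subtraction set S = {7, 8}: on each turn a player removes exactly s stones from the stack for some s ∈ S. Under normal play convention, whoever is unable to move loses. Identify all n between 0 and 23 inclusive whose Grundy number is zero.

0, 1, 2, 3, 4, 5, 6, 15, 16, 17, 18, 19, 20, 21

G(0) = 0
G(1) = mex{} = 0
G(2) = mex{} = 0
G(3) = mex{} = 0
G(4) = mex{} = 0
G(5) = mex{} = 0
G(6) = mex{} = 0
G(7) = mex{0} = 1
G(8) = mex{0,0} = 1
G(9) = mex{0,0} = 1
G(10) = mex{0,0} = 1
G(11) = mex{0,0} = 1
G(12) = mex{0,0} = 1
G(13) = mex{0,0} = 1
G(14) = mex{1,0} = 2
G(15) = mex{1,1} = 0
G(16) = mex{1,1} = 0
G(17) = mex{1,1} = 0
G(18) = mex{1,1} = 0
G(19) = mex{1,1} = 0
G(20) = mex{1,1} = 0
G(21) = mex{2,1} = 0
G(22) = mex{0,2} = 1
G(23) = mex{0,0} = 1
P-positions are exactly the n with G(n) = 0.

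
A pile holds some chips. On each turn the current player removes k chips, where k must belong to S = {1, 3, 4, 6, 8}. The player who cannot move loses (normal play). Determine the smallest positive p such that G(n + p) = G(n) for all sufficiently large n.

7

G(0) = 0
G(1) = mex{0} = 1
G(2) = mex{1} = 0
G(3) = mex{0,0} = 1
G(4) = mex{1,1,0} = 2
G(5) = mex{2,0,1} = 3
G(6) = mex{3,1,0,0} = 2
G(7) = mex{2,2,1,1} = 0
G(8) = mex{0,3,2,0,0} = 1
G(9) = mex{1,2,3,1,1} = 0
G(10) = mex{0,0,2,2,0} = 1
G(11) = mex{1,1,0,3,1} = 2
G(12) = mex{2,0,1,2,2} = 3
G(13) = mex{3,1,0,0,3} = 2
G(14) = mex{2,2,1,1,2} = 0
G(15) = mex{0,3,2,0,0} = 1
G(16) = mex{1,2,3,1,1} = 0
G(n+7) = G(n) holds for n = 0,…,7 (a full window of length max(S) = 8), so the sequence is purely periodic with period 7.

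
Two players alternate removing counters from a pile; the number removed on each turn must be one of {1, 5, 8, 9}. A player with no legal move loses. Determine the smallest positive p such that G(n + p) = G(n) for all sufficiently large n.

16

G(0) = 0
G(1) = mex{0} = 1
G(2) = mex{1} = 0
G(3) = mex{0} = 1
G(4) = mex{1} = 0
G(5) = mex{0,0} = 1
G(6) = mex{1,1} = 0
G(7) = mex{0,0} = 1
G(8) = mex{1,1,0} = 2
G(9) = mex{2,0,1,0} = 3
G(10) = mex{3,1,0,1} = 2
G(11) = mex{2,0,1,0} = 3
G(12) = mex{3,1,0,1} = 2
G(13) = mex{2,2,1,0} = 3
G(14) = mex{3,3,0,1} = 2
G(15) = mex{2,2,1,0} = 3
G(16) = mex{3,3,2,1} = 0
G(17) = mex{0,2,3,2} = 1
G(18) = mex{1,3,2,3} = 0
G(19) = mex{0,2,3,2} = 1
G(20) = mex{1,3,2,3} = 0
G(21) = mex{0,0,3,2} = 1
G(22) = mex{1,1,2,3} = 0
G(23) = mex{0,0,3,2} = 1
G(24) = mex{1,1,0,3} = 2
G(25) = mex{2,0,1,0} = 3
G(26) = mex{3,1,0,1} = 2
G(27) = mex{2,0,1,0} = 3
G(28) = mex{3,1,0,1} = 2
G(29) = mex{2,2,1,0} = 3
G(30) = mex{3,3,0,1} = 2
G(31) = mex{2,2,1,0} = 3
G(32) = mex{3,3,2,1} = 0
G(33) = mex{0,2,3,2} = 1
G(n+16) = G(n) holds for n = 0,…,8 (a full window of length max(S) = 9), so the sequence is purely periodic with period 16.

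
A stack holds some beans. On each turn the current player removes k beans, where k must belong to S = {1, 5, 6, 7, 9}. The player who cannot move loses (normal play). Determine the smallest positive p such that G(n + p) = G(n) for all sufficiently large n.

n :  0  1  2  3  4  5  6  7  8  9 10 11 12 13 14 15 16 17 18 19 20 21 22 23 24 25
G :  0  1  0  1  0  1  2  3  2  3  2  3  0  1  0  1  0  1  2  3  2  3  2  3  0  1
G(n+12) = G(n) holds for n = 0,…,8 (a full window of length max(S) = 9), so the sequence is purely periodic with period 12.

12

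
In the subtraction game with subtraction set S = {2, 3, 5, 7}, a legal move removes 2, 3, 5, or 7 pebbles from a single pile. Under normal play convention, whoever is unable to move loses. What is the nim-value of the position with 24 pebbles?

n :  0  1  2  3  4  5  6  7  8  9 10 11 12 13 14 15 16 17 18 19 20 21 22 23 24
G :  0  0  1  1  2  2  3  3  4  0  0  1  1  2  2  3  3  4  0  0  1  1  2  2  3

3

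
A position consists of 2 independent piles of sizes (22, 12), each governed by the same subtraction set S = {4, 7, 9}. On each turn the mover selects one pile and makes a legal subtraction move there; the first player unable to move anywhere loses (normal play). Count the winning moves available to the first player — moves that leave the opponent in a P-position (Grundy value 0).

All piles use S = {4, 7, 9}:
n :  0  1  2  3  4  5  6  7  8  9 10 11 12 13 14 15 16 17 18 19 20 21 22
G :  0  0  0  0  1  1  1  1  2  2  2  2  3  0  0  0  0  1  1  1  1  2  2
Pile A: G(22) = 2.
Pile B: G(12) = 3.
Combined Grundy value = 2 ⊕ 3 = 1.
A winning move leaves total XOR = 0, i.e. changes one component's Grundy value g to g ⊕ X where X is the current total.
Pile A: need g' = 2⊕1 = 3. Options: 22−4→G=1, 22−7→G=0, 22−9→G=0. Hits: 0.
Pile B: need g' = 3⊕1 = 2. Options: 12−4→G=2, 12−7→G=1, 12−9→G=0. Hits: 1.

1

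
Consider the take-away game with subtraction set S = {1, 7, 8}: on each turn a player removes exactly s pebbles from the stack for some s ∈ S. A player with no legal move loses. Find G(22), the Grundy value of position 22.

1

n :  0  1  2  3  4  5  6  7  8  9 10 11 12 13 14 15 16 17 18 19 20 21 22
G :  0  1  0  1  0  1  0  1  2  3  2  3  2  3  2  0  1  0  1  0  1  0  1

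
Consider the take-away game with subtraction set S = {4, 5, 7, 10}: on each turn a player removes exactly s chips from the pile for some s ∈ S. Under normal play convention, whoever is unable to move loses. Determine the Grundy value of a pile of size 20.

1

n :  0  1  2  3  4  5  6  7  8  9 10 11 12 13 14 15 16 17 18 19 20
G :  0  0  0  0  1  1  1  1  2  2  2  2  3  3  0  0  0  0  1  1  1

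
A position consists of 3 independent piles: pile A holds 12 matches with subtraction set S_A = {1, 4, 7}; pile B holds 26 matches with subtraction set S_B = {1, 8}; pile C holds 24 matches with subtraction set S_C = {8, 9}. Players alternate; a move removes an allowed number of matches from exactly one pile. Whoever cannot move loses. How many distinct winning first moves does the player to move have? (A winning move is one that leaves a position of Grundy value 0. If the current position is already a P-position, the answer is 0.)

0

Pile A, S = {1, 4, 7}:
G(0) = 0
G(1) = mex{0} = 1
G(2) = mex{1} = 0
G(3) = mex{0} = 1
G(4) = mex{1,0} = 2
G(5) = mex{2,1} = 0
G(6) = mex{0,0} = 1
G(7) = mex{1,1,0} = 2
G(8) = mex{2,2,1} = 0
G(9) = mex{0,0,0} = 1
G(10) = mex{1,1,1} = 0
G(11) = mex{0,2,2} = 1
G(12) = mex{1,0,0} = 2
G_A(12) = 2.
Pile B, S = {1, 8}:
G(0) = 0
G(1) = mex{0} = 1
G(2) = mex{1} = 0
G(3) = mex{0} = 1
G(4) = mex{1} = 0
G(5) = mex{0} = 1
G(6) = mex{1} = 0
G(7) = mex{0} = 1
G(8) = mex{1,0} = 2
G(9) = mex{2,1} = 0
G(10) = mex{0,0} = 1
G(11) = mex{1,1} = 0
G(12) = mex{0,0} = 1
G(13) = mex{1,1} = 0
G(14) = mex{0,0} = 1
G(15) = mex{1,1} = 0
G(16) = mex{0,2} = 1
G(17) = mex{1,0} = 2
G(18) = mex{2,1} = 0
G(19) = mex{0,0} = 1
G(20) = mex{1,1} = 0
G(21) = mex{0,0} = 1
G(22) = mex{1,1} = 0
G(23) = mex{0,0} = 1
G(24) = mex{1,1} = 0
G(25) = mex{0,2} = 1
G(26) = mex{1,0} = 2
G_B(26) = 2.
Pile C, S = {8, 9}:
n :  0  1  2  3  4  5  6  7  8  9 10 11 12 13 14 15 16 17 18 19 20 21 22 23 24
G :  0  0  0  0  0  0  0  0  1  1  1  1  1  1  1  1  2  0  0  0  0  0  0  0  0
G_C(24) = 0.
Combined Grundy value = 2 ⊕ 2 ⊕ 0 = 0.
A winning move leaves total XOR = 0, i.e. changes one component's Grundy value g to g ⊕ X where X is the current total.
Pile A: target g' = 2⊕0 = 2, but every legal move changes the Grundy value (mex property), so 0 moves.
Pile B: target g' = 2⊕0 = 2, but every legal move changes the Grundy value (mex property), so 0 moves.
Pile C: target g' = 0⊕0 = 0, but every legal move changes the Grundy value (mex property), so 0 moves.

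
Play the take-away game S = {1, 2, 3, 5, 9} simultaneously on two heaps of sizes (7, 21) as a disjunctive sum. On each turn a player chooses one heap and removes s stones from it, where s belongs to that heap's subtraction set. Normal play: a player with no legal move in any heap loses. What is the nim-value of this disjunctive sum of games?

All heaps use S = {1, 2, 3, 5, 9}:
n :  0  1  2  3  4  5  6  7  8  9 10 11 12 13 14 15 16 17 18 19 20 21
G :  0  1  2  3  0  1  2  3  0  1  2  3  0  1  2  3  0  1  2  3  0  1
Heap A: G(7) = 3.
Heap B: G(21) = 1.
Combined Grundy value = 3 ⊕ 1 = 2.

2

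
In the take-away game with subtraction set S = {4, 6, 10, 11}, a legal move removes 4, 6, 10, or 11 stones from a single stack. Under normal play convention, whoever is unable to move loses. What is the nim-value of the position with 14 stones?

n :  0  1  2  3  4  5  6  7  8  9 10 11 12 13 14
G :  0  0  0  0  1  1  1  1  2  2  2  2  3  3  3

3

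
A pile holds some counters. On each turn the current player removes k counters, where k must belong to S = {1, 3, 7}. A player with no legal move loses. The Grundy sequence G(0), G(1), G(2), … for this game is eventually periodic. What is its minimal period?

2

G(0) = 0
G(1) = mex{0} = 1
G(2) = mex{1} = 0
G(3) = mex{0,0} = 1
G(4) = mex{1,1} = 0
G(5) = mex{0,0} = 1
G(6) = mex{1,1} = 0
G(7) = mex{0,0,0} = 1
G(8) = mex{1,1,1} = 0
G(9) = mex{0,0,0} = 1
G(10) = mex{1,1,1} = 0
G(11) = mex{0,0,0} = 1
G(12) = mex{1,1,1} = 0
G(13) = mex{0,0,0} = 1
G(14) = mex{1,1,1} = 0
G(n+2) = G(n) holds for n = 0,…,6 (a full window of length max(S) = 7), so the sequence is purely periodic with period 2.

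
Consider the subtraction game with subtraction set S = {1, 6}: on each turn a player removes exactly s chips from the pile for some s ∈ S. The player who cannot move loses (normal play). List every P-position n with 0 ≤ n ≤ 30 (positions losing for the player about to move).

0, 2, 4, 7, 9, 11, 14, 16, 18, 21, 23, 25, 28, 30

n :  0  1  2  3  4  5  6  7  8  9 10 11 12 13 14 15 16 17 18 19 20 21 22 23 24 25 26 27 28 29 30
G :  0  1  0  1  0  1  2  0  1  0  1  0  1  2  0  1  0  1  0  1  2  0  1  0  1  0  1  2  0  1  0
P-positions are exactly the n with G(n) = 0.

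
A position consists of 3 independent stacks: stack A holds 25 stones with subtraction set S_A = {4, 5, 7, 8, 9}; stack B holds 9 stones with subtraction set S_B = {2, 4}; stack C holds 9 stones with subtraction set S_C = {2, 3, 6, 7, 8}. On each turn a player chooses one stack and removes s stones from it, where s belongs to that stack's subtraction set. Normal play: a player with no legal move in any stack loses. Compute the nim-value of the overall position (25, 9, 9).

0

Stack A, S = {4, 5, 7, 8, 9}:
n :  0  1  2  3  4  5  6  7  8  9 10 11 12 13 14 15 16 17 18 19 20 21 22 23 24 25
G :  0  0  0  0  1  1  1  1  2  2  2  2  3  0  0  0  0  1  1  1  1  2  2  2  2  3
G_A(25) = 3.
Stack B, S = {2, 4}:
G(0) = 0
G(1) = mex{} = 0
G(2) = mex{0} = 1
G(3) = mex{0} = 1
G(4) = mex{1,0} = 2
G(5) = mex{1,0} = 2
G(6) = mex{2,1} = 0
G(7) = mex{2,1} = 0
G(8) = mex{0,2} = 1
G(9) = mex{0,2} = 1
G_B(9) = 1.
Stack C, S = {2, 3, 6, 7, 8}:
G(0) = 0
G(1) = mex{} = 0
G(2) = mex{0} = 1
G(3) = mex{0,0} = 1
G(4) = mex{1,0} = 2
G(5) = mex{1,1} = 0
G(6) = mex{2,1,0} = 3
G(7) = mex{0,2,0,0} = 1
G(8) = mex{3,0,1,0,0} = 2
G(9) = mex{1,3,1,1,0} = 2
G_C(9) = 2.
Combined Grundy value = 3 ⊕ 1 ⊕ 2 = 0.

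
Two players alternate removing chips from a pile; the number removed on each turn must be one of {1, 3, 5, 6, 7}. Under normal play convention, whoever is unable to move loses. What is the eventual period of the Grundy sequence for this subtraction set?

G(0) = 0
G(1) = mex{0} = 1
G(2) = mex{1} = 0
G(3) = mex{0,0} = 1
G(4) = mex{1,1} = 0
G(5) = mex{0,0,0} = 1
G(6) = mex{1,1,1,0} = 2
G(7) = mex{2,0,0,1,0} = 3
G(8) = mex{3,1,1,0,1} = 2
G(9) = mex{2,2,0,1,0} = 3
G(10) = mex{3,3,1,0,1} = 2
G(11) = mex{2,2,2,1,0} = 3
G(12) = mex{3,3,3,2,1} = 0
G(13) = mex{0,2,2,3,2} = 1
G(14) = mex{1,3,3,2,3} = 0
G(15) = mex{0,0,2,3,2} = 1
G(16) = mex{1,1,3,2,3} = 0
G(17) = mex{0,0,0,3,2} = 1
G(18) = mex{1,1,1,0,3} = 2
G(19) = mex{2,0,0,1,0} = 3
G(20) = mex{3,1,1,0,1} = 2
G(21) = mex{2,2,0,1,0} = 3
G(22) = mex{3,3,1,0,1} = 2
G(23) = mex{2,2,2,1,0} = 3
G(24) = mex{3,3,3,2,1} = 0
G(25) = mex{0,2,2,3,2} = 1
G(n+12) = G(n) holds for n = 0,…,6 (a full window of length max(S) = 7), so the sequence is purely periodic with period 12.

12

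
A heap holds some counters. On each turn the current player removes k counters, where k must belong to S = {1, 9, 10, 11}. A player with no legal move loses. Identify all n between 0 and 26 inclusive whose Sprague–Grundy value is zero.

0, 2, 4, 6, 8, 20, 22, 24, 26

G(0) = 0
G(1) = mex{0} = 1
G(2) = mex{1} = 0
G(3) = mex{0} = 1
G(4) = mex{1} = 0
G(5) = mex{0} = 1
G(6) = mex{1} = 0
G(7) = mex{0} = 1
G(8) = mex{1} = 0
G(9) = mex{0,0} = 1
G(10) = mex{1,1,0} = 2
G(11) = mex{2,0,1,0} = 3
G(12) = mex{3,1,0,1} = 2
G(13) = mex{2,0,1,0} = 3
G(14) = mex{3,1,0,1} = 2
G(15) = mex{2,0,1,0} = 3
G(16) = mex{3,1,0,1} = 2
G(17) = mex{2,0,1,0} = 3
G(18) = mex{3,1,0,1} = 2
G(19) = mex{2,2,1,0} = 3
G(20) = mex{3,3,2,1} = 0
G(21) = mex{0,2,3,2} = 1
G(22) = mex{1,3,2,3} = 0
G(23) = mex{0,2,3,2} = 1
G(24) = mex{1,3,2,3} = 0
G(25) = mex{0,2,3,2} = 1
G(26) = mex{1,3,2,3} = 0
P-positions are exactly the n with G(n) = 0.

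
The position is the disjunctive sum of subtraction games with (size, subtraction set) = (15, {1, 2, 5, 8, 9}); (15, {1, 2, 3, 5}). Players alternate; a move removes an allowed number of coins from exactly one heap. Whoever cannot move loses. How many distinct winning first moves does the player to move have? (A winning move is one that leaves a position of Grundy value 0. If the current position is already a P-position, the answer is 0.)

2

Heap A, S = {1, 2, 5, 8, 9}:
n :  0  1  2  3  4  5  6  7  8  9 10 11 12 13 14 15
G :  0  1  2  0  1  2  0  1  2  3  0  1  2  0  1  2
G_A(15) = 2.
Heap B, S = {1, 2, 3, 5}:
n :  0  1  2  3  4  5  6  7  8  9 10 11 12 13 14 15
G :  0  1  2  3  0  1  2  3  0  1  2  3  0  1  2  3
G_B(15) = 3.
Combined Grundy value = 2 ⊕ 3 = 1.
A winning move leaves total XOR = 0, i.e. changes one component's Grundy value g to g ⊕ X where X is the current total.
Heap A: need g' = 2⊕1 = 3. Options: 15−1→G=1, 15−2→G=0, 15−5→G=0, 15−8→G=1, 15−9→G=0. Hits: 0.
Heap B: need g' = 3⊕1 = 2. Options: 15−1→G=2, 15−2→G=1, 15−3→G=0, 15−5→G=2. Hits: 2.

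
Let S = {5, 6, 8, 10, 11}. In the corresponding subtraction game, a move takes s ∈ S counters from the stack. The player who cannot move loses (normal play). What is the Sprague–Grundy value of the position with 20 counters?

0

n :  0  1  2  3  4  5  6  7  8  9 10 11 12 13 14 15 16 17 18 19 20
G :  0  0  0  0  0  1  1  1  1  1  2  2  2  2  2  3  0  0  0  0  0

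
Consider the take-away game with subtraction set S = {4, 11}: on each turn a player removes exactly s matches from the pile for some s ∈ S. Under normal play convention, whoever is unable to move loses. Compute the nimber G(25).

0

n :  0  1  2  3  4  5  6  7  8  9 10 11 12 13 14 15 16 17 18 19 20 21 22 23 24 25
G :  0  0  0  0  1  1  1  1  0  0  0  2  1  1  1  0  0  0  0  1  1  1  1  0  0  0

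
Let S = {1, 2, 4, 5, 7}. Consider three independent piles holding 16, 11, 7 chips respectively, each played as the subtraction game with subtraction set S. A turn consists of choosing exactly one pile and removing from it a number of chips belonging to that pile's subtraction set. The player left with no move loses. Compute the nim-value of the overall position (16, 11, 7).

All piles use S = {1, 2, 4, 5, 7}:
G(0) = 0
G(1) = mex{0} = 1
G(2) = mex{1,0} = 2
G(3) = mex{2,1} = 0
G(4) = mex{0,2,0} = 1
G(5) = mex{1,0,1,0} = 2
G(6) = mex{2,1,2,1} = 0
G(7) = mex{0,2,0,2,0} = 1
G(8) = mex{1,0,1,0,1} = 2
G(9) = mex{2,1,2,1,2} = 0
G(10) = mex{0,2,0,2,0} = 1
G(11) = mex{1,0,1,0,1} = 2
G(12) = mex{2,1,2,1,2} = 0
G(13) = mex{0,2,0,2,0} = 1
G(14) = mex{1,0,1,0,1} = 2
G(15) = mex{2,1,2,1,2} = 0
G(16) = mex{0,2,0,2,0} = 1
Pile A: G(16) = 1.
Pile B: G(11) = 2.
Pile C: G(7) = 1.
Combined Grundy value = 1 ⊕ 2 ⊕ 1 = 2.

2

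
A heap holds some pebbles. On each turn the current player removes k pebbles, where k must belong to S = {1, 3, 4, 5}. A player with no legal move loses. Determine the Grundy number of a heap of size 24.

n :  0  1  2  3  4  5  6  7  8  9 10 11 12 13 14 15 16 17 18 19 20 21 22 23 24
G :  0  1  0  1  2  3  2  3  0  1  0  1  2  3  2  3  0  1  0  1  2  3  2  3  0

0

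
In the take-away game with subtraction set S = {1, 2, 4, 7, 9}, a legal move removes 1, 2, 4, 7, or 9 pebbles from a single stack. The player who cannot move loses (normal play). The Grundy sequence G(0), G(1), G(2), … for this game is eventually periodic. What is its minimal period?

11

n :  0  1  2  3  4  5  6  7  8  9 10 11 12 13 14 15 16 17 18 19 20 21 22 23
G :  0  1  2  0  1  2  0  1  2  3  4  0  1  2  0  1  2  0  1  2  3  4  0  1
G(n+11) = G(n) holds for n = 0,…,8 (a full window of length max(S) = 9), so the sequence is purely periodic with period 11.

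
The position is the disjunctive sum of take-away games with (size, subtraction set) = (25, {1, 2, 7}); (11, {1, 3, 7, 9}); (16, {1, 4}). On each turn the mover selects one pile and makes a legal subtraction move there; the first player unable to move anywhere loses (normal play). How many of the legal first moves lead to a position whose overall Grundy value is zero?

8

Pile A, S = {1, 2, 7}:
G(0) = 0
G(1) = mex{0} = 1
G(2) = mex{1,0} = 2
G(3) = mex{2,1} = 0
G(4) = mex{0,2} = 1
G(5) = mex{1,0} = 2
G(6) = mex{2,1} = 0
G(7) = mex{0,2,0} = 1
G(8) = mex{1,0,1} = 2
G(9) = mex{2,1,2} = 0
G(10) = mex{0,2,0} = 1
G(11) = mex{1,0,1} = 2
G(12) = mex{2,1,2} = 0
G(13) = mex{0,2,0} = 1
G(14) = mex{1,0,1} = 2
G(15) = mex{2,1,2} = 0
G(16) = mex{0,2,0} = 1
G(17) = mex{1,0,1} = 2
G(18) = mex{2,1,2} = 0
G(19) = mex{0,2,0} = 1
G(20) = mex{1,0,1} = 2
G(21) = mex{2,1,2} = 0
G(22) = mex{0,2,0} = 1
G(23) = mex{1,0,1} = 2
G(24) = mex{2,1,2} = 0
G(25) = mex{0,2,0} = 1
G_A(25) = 1.
Pile B, S = {1, 3, 7, 9}:
n :  0  1  2  3  4  5  6  7  8  9 10 11
G :  0  1  0  1  0  1  0  1  0  1  0  1
G_B(11) = 1.
Pile C, S = {1, 4}:
n :  0  1  2  3  4  5  6  7  8  9 10 11 12 13 14 15 16
G :  0  1  0  1  2  0  1  0  1  2  0  1  0  1  2  0  1
G_C(16) = 1.
Combined Grundy value = 1 ⊕ 1 ⊕ 1 = 1.
A winning move leaves total XOR = 0, i.e. changes one component's Grundy value g to g ⊕ X where X is the current total.
Pile A: need g' = 1⊕1 = 0. Options: 25−1→G=0, 25−2→G=2, 25−7→G=0. Hits: 2.
Pile B: need g' = 1⊕1 = 0. Options: 11−1→G=0, 11−3→G=0, 11−7→G=0, 11−9→G=0. Hits: 4.
Pile C: need g' = 1⊕1 = 0. Options: 16−1→G=0, 16−4→G=0. Hits: 2.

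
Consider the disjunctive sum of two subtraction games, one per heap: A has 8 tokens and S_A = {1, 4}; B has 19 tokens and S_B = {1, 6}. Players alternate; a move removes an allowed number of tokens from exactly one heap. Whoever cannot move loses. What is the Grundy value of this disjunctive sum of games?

Heap A, S = {1, 4}:
n : 0 1 2 3 4 5 6 7 8
G : 0 1 0 1 2 0 1 0 1
G_A(8) = 1.
Heap B, S = {1, 6}:
n :  0  1  2  3  4  5  6  7  8  9 10 11 12 13 14 15 16 17 18 19
G :  0  1  0  1  0  1  2  0  1  0  1  0  1  2  0  1  0  1  0  1
G_B(19) = 1.
Combined Grundy value = 1 ⊕ 1 = 0.

0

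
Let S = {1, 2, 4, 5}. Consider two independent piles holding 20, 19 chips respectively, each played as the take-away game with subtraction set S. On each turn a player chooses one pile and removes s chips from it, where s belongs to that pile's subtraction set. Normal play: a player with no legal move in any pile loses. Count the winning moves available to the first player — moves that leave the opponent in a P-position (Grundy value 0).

All piles use S = {1, 2, 4, 5}:
n :  0  1  2  3  4  5  6  7  8  9 10 11 12 13 14 15 16 17 18 19 20
G :  0  1  2  0  1  2  0  1  2  0  1  2  0  1  2  0  1  2  0  1  2
Pile A: G(20) = 2.
Pile B: G(19) = 1.
Combined Grundy value = 2 ⊕ 1 = 3.
A winning move leaves total XOR = 0, i.e. changes one component's Grundy value g to g ⊕ X where X is the current total.
Pile A: need g' = 2⊕3 = 1. Options: 20−1→G=1, 20−2→G=0, 20−4→G=1, 20−5→G=0. Hits: 2.
Pile B: need g' = 1⊕3 = 2. Options: 19−1→G=0, 19−2→G=2, 19−4→G=0, 19−5→G=2. Hits: 2.

4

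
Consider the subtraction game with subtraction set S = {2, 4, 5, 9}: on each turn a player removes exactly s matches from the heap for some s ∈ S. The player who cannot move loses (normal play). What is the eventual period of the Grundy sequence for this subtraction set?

n :  0  1  2  3  4  5  6  7  8  9 10 11 12 13 14 15 16 17
G :  0  0  1  1  2  2  3  0  0  1  1  2  2  3  0  0  1  1
G(n+7) = G(n) holds for n = 0,…,8 (a full window of length max(S) = 9), so the sequence is purely periodic with period 7.

7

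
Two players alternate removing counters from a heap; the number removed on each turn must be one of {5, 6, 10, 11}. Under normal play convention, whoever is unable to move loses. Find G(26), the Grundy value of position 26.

2

n :  0  1  2  3  4  5  6  7  8  9 10 11 12 13 14 15 16 17 18 19 20 21 22 23 24 25 26
G :  0  0  0  0  0  1  1  1  1  1  2  2  2  2  2  3  0  0  0  0  0  1  1  1  1  1  2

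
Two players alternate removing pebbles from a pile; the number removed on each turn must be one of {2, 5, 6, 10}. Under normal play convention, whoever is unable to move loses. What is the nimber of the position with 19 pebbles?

0

G(0) = 0
G(1) = mex{} = 0
G(2) = mex{0} = 1
G(3) = mex{0} = 1
G(4) = mex{1} = 0
G(5) = mex{1,0} = 2
G(6) = mex{0,0,0} = 1
G(7) = mex{2,1,0} = 3
G(8) = mex{1,1,1} = 0
G(9) = mex{3,0,1} = 2
G(10) = mex{0,2,0,0} = 1
G(11) = mex{2,1,2,0} = 3
G(12) = mex{1,3,1,1} = 0
G(13) = mex{3,0,3,1} = 2
G(14) = mex{0,2,0,0} = 1
G(15) = mex{2,1,2,2} = 0
G(16) = mex{1,3,1,1} = 0
G(17) = mex{0,0,3,3} = 1
G(18) = mex{0,2,0,0} = 1
G(19) = mex{1,1,2,2} = 0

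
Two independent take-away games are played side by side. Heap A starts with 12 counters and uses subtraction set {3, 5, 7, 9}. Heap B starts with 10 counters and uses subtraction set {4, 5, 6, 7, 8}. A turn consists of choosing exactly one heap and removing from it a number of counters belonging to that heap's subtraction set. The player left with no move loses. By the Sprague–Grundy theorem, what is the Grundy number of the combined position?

Heap A, S = {3, 5, 7, 9}:
G(0) = 0
G(1) = mex{} = 0
G(2) = mex{} = 0
G(3) = mex{0} = 1
G(4) = mex{0} = 1
G(5) = mex{0,0} = 1
G(6) = mex{1,0} = 2
G(7) = mex{1,0,0} = 2
G(8) = mex{1,1,0} = 2
G(9) = mex{2,1,0,0} = 3
G(10) = mex{2,1,1,0} = 3
G(11) = mex{2,2,1,0} = 3
G(12) = mex{3,2,1,1} = 0
G_A(12) = 0.
Heap B, S = {4, 5, 6, 7, 8}:
n :  0  1  2  3  4  5  6  7  8  9 10
G :  0  0  0  0  1  1  1  1  2  2  2
G_B(10) = 2.
Combined Grundy value = 0 ⊕ 2 = 2.

2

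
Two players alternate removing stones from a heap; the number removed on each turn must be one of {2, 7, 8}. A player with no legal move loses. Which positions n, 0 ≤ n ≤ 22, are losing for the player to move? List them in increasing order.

n :  0  1  2  3  4  5  6  7  8  9 10 11 12 13 14 15 16 17 18 19 20 21 22
G :  0  0  1  1  0  0  1  1  2  2  0  3  1  2  0  0  1  1  2  0  0  1  1
P-positions are exactly the n with G(n) = 0.

0, 1, 4, 5, 10, 14, 15, 19, 20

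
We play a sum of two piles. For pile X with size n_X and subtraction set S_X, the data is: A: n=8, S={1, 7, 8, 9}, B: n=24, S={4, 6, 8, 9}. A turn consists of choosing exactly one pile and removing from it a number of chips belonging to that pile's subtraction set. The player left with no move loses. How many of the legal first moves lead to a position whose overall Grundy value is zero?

0

Pile A, S = {1, 7, 8, 9}:
n : 0 1 2 3 4 5 6 7 8
G : 0 1 0 1 0 1 0 1 2
G_A(8) = 2.
Pile B, S = {4, 6, 8, 9}:
G(0) = 0
G(1) = mex{} = 0
G(2) = mex{} = 0
G(3) = mex{} = 0
G(4) = mex{0} = 1
G(5) = mex{0} = 1
G(6) = mex{0,0} = 1
G(7) = mex{0,0} = 1
G(8) = mex{1,0,0} = 2
G(9) = mex{1,0,0,0} = 2
G(10) = mex{1,1,0,0} = 2
G(11) = mex{1,1,0,0} = 2
G(12) = mex{2,1,1,0} = 3
G(13) = mex{2,1,1,1} = 0
G(14) = mex{2,2,1,1} = 0
G(15) = mex{2,2,1,1} = 0
G(16) = mex{3,2,2,1} = 0
G(17) = mex{0,2,2,2} = 1
G(18) = mex{0,3,2,2} = 1
G(19) = mex{0,0,2,2} = 1
G(20) = mex{0,0,3,2} = 1
G(21) = mex{1,0,0,3} = 2
G(22) = mex{1,0,0,0} = 2
G(23) = mex{1,1,0,0} = 2
G(24) = mex{1,1,0,0} = 2
G_B(24) = 2.
Combined Grundy value = 2 ⊕ 2 = 0.
A winning move leaves total XOR = 0, i.e. changes one component's Grundy value g to g ⊕ X where X is the current total.
Pile A: target g' = 2⊕0 = 2, but every legal move changes the Grundy value (mex property), so 0 moves.
Pile B: target g' = 2⊕0 = 2, but every legal move changes the Grundy value (mex property), so 0 moves.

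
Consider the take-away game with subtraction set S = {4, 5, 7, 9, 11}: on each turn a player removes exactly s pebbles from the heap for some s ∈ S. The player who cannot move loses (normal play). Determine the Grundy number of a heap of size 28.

n :  0  1  2  3  4  5  6  7  8  9 10 11 12 13 14 15 16 17 18 19 20 21 22 23 24 25 26 27 28
G :  0  0  0  0  1  1  1  1  2  2  2  2  3  3  3  0  0  0  0  1  1  1  1  2  2  2  2  3  3

3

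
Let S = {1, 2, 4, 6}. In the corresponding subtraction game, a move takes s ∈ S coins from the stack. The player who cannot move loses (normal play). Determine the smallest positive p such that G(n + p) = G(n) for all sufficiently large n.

G(0) = 0
G(1) = mex{0} = 1
G(2) = mex{1,0} = 2
G(3) = mex{2,1} = 0
G(4) = mex{0,2,0} = 1
G(5) = mex{1,0,1} = 2
G(6) = mex{2,1,2,0} = 3
G(7) = mex{3,2,0,1} = 4
G(8) = mex{4,3,1,2} = 0
G(9) = mex{0,4,2,0} = 1
G(10) = mex{1,0,3,1} = 2
G(11) = mex{2,1,4,2} = 0
G(12) = mex{0,2,0,3} = 1
G(13) = mex{1,0,1,4} = 2
G(14) = mex{2,1,2,0} = 3
G(15) = mex{3,2,0,1} = 4
G(16) = mex{4,3,1,2} = 0
G(17) = mex{0,4,2,0} = 1
G(n+8) = G(n) holds for n = 0,…,5 (a full window of length max(S) = 6), so the sequence is purely periodic with period 8.

8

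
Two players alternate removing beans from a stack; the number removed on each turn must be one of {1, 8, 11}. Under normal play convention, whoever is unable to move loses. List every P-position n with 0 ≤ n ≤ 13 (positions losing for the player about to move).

G(0) = 0
G(1) = mex{0} = 1
G(2) = mex{1} = 0
G(3) = mex{0} = 1
G(4) = mex{1} = 0
G(5) = mex{0} = 1
G(6) = mex{1} = 0
G(7) = mex{0} = 1
G(8) = mex{1,0} = 2
G(9) = mex{2,1} = 0
G(10) = mex{0,0} = 1
G(11) = mex{1,1,0} = 2
G(12) = mex{2,0,1} = 3
G(13) = mex{3,1,0} = 2
P-positions are exactly the n with G(n) = 0.

0, 2, 4, 6, 9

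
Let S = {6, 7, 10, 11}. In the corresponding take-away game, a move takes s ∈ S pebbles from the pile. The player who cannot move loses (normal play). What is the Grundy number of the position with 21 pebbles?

G(0) = 0
G(1) = mex{} = 0
G(2) = mex{} = 0
G(3) = mex{} = 0
G(4) = mex{} = 0
G(5) = mex{} = 0
G(6) = mex{0} = 1
G(7) = mex{0,0} = 1
G(8) = mex{0,0} = 1
G(9) = mex{0,0} = 1
G(10) = mex{0,0,0} = 1
G(11) = mex{0,0,0,0} = 1
G(12) = mex{1,0,0,0} = 2
G(13) = mex{1,1,0,0} = 2
G(14) = mex{1,1,0,0} = 2
G(15) = mex{1,1,0,0} = 2
G(16) = mex{1,1,1,0} = 2
G(17) = mex{1,1,1,1} = 0
G(18) = mex{2,1,1,1} = 0
G(19) = mex{2,2,1,1} = 0
G(20) = mex{2,2,1,1} = 0
G(21) = mex{2,2,1,1} = 0

0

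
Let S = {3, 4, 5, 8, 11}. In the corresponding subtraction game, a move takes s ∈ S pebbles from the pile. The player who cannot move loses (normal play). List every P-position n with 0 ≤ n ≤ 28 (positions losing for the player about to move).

0, 1, 2, 14, 15, 16, 28

n :  0  1  2  3  4  5  6  7  8  9 10 11 12 13 14 15 16 17 18 19 20 21 22 23 24 25 26 27 28
G :  0  0  0  1  1  1  2  2  2  3  3  3  4  4  0  0  0  1  1  1  2  2  2  3  3  3  4  4  0
P-positions are exactly the n with G(n) = 0.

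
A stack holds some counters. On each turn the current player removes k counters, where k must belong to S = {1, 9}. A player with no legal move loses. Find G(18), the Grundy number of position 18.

n :  0  1  2  3  4  5  6  7  8  9 10 11 12 13 14 15 16 17 18
G :  0  1  0  1  0  1  0  1  0  1  0  1  0  1  0  1  0  1  0

0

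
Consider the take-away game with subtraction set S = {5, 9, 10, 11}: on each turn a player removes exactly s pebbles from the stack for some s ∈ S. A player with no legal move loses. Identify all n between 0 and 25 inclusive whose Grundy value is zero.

0, 1, 2, 3, 4, 16, 17, 18, 19, 20

G(0) = 0
G(1) = mex{} = 0
G(2) = mex{} = 0
G(3) = mex{} = 0
G(4) = mex{} = 0
G(5) = mex{0} = 1
G(6) = mex{0} = 1
G(7) = mex{0} = 1
G(8) = mex{0} = 1
G(9) = mex{0,0} = 1
G(10) = mex{1,0,0} = 2
G(11) = mex{1,0,0,0} = 2
G(12) = mex{1,0,0,0} = 2
G(13) = mex{1,0,0,0} = 2
G(14) = mex{1,1,0,0} = 2
G(15) = mex{2,1,1,0} = 3
G(16) = mex{2,1,1,1} = 0
G(17) = mex{2,1,1,1} = 0
G(18) = mex{2,1,1,1} = 0
G(19) = mex{2,2,1,1} = 0
G(20) = mex{3,2,2,1} = 0
G(21) = mex{0,2,2,2} = 1
G(22) = mex{0,2,2,2} = 1
G(23) = mex{0,2,2,2} = 1
G(24) = mex{0,3,2,2} = 1
G(25) = mex{0,0,3,2} = 1
P-positions are exactly the n with G(n) = 0.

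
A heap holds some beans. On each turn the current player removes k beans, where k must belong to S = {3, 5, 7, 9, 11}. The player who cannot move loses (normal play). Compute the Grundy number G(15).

n :  0  1  2  3  4  5  6  7  8  9 10 11 12 13 14 15
G :  0  0  0  1  1  1  2  2  2  3  3  3  4  4  0  0

0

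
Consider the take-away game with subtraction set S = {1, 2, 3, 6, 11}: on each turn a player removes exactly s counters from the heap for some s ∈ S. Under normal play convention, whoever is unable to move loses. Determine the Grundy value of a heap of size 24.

0

n :  0  1  2  3  4  5  6  7  8  9 10 11 12 13 14 15 16 17 18 19 20 21 22 23 24
G :  0  1  2  3  0  1  2  3  0  1  2  3  0  1  2  3  0  1  2  3  0  1  2  3  0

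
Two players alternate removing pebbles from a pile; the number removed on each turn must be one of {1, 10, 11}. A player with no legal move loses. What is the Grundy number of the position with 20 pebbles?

G(0) = 0
G(1) = mex{0} = 1
G(2) = mex{1} = 0
G(3) = mex{0} = 1
G(4) = mex{1} = 0
G(5) = mex{0} = 1
G(6) = mex{1} = 0
G(7) = mex{0} = 1
G(8) = mex{1} = 0
G(9) = mex{0} = 1
G(10) = mex{1,0} = 2
G(11) = mex{2,1,0} = 3
G(12) = mex{3,0,1} = 2
G(13) = mex{2,1,0} = 3
G(14) = mex{3,0,1} = 2
G(15) = mex{2,1,0} = 3
G(16) = mex{3,0,1} = 2
G(17) = mex{2,1,0} = 3
G(18) = mex{3,0,1} = 2
G(19) = mex{2,1,0} = 3
G(20) = mex{3,2,1} = 0

0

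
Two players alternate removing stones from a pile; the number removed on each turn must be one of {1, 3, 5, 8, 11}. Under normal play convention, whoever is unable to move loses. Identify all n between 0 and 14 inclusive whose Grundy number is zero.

n :  0  1  2  3  4  5  6  7  8  9 10 11 12 13 14
G :  0  1  0  1  0  1  0  1  2  3  2  3  2  3  2
P-positions are exactly the n with G(n) = 0.

0, 2, 4, 6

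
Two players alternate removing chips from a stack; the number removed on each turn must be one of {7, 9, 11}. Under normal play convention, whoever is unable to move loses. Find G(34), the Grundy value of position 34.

2

G(0) = 0
G(1) = mex{} = 0
G(2) = mex{} = 0
G(3) = mex{} = 0
G(4) = mex{} = 0
G(5) = mex{} = 0
G(6) = mex{} = 0
G(7) = mex{0} = 1
G(8) = mex{0} = 1
G(9) = mex{0,0} = 1
G(10) = mex{0,0} = 1
G(11) = mex{0,0,0} = 1
G(12) = mex{0,0,0} = 1
G(13) = mex{0,0,0} = 1
G(14) = mex{1,0,0} = 2
G(15) = mex{1,0,0} = 2
G(16) = mex{1,1,0} = 2
G(17) = mex{1,1,0} = 2
G(18) = mex{1,1,1} = 0
G(19) = mex{1,1,1} = 0
G(20) = mex{1,1,1} = 0
G(21) = mex{2,1,1} = 0
G(22) = mex{2,1,1} = 0
G(23) = mex{2,2,1} = 0
G(24) = mex{2,2,1} = 0
G(25) = mex{0,2,2} = 1
G(26) = mex{0,2,2} = 1
G(27) = mex{0,0,2} = 1
G(28) = mex{0,0,2} = 1
G(29) = mex{0,0,0} = 1
G(30) = mex{0,0,0} = 1
G(31) = mex{0,0,0} = 1
G(32) = mex{1,0,0} = 2
G(33) = mex{1,0,0} = 2
G(34) = mex{1,1,0} = 2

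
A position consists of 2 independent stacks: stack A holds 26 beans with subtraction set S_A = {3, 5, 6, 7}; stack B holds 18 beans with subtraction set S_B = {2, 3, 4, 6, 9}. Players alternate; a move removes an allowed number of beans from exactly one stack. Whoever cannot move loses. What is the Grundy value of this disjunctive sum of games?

2

Stack A, S = {3, 5, 6, 7}:
G(0) = 0
G(1) = mex{} = 0
G(2) = mex{} = 0
G(3) = mex{0} = 1
G(4) = mex{0} = 1
G(5) = mex{0,0} = 1
G(6) = mex{1,0,0} = 2
G(7) = mex{1,0,0,0} = 2
G(8) = mex{1,1,0,0} = 2
G(9) = mex{2,1,1,0} = 3
G(10) = mex{2,1,1,1} = 0
G(11) = mex{2,2,1,1} = 0
G(12) = mex{3,2,2,1} = 0
G(13) = mex{0,2,2,2} = 1
G(14) = mex{0,3,2,2} = 1
G(15) = mex{0,0,3,2} = 1
G(16) = mex{1,0,0,3} = 2
G(17) = mex{1,0,0,0} = 2
G(18) = mex{1,1,0,0} = 2
G(19) = mex{2,1,1,0} = 3
G(20) = mex{2,1,1,1} = 0
G(21) = mex{2,2,1,1} = 0
G(22) = mex{3,2,2,1} = 0
G(23) = mex{0,2,2,2} = 1
G(24) = mex{0,3,2,2} = 1
G(25) = mex{0,0,3,2} = 1
G(26) = mex{1,0,0,3} = 2
G_A(26) = 2.
Stack B, S = {2, 3, 4, 6, 9}:
G(0) = 0
G(1) = mex{} = 0
G(2) = mex{0} = 1
G(3) = mex{0,0} = 1
G(4) = mex{1,0,0} = 2
G(5) = mex{1,1,0} = 2
G(6) = mex{2,1,1,0} = 3
G(7) = mex{2,2,1,0} = 3
G(8) = mex{3,2,2,1} = 0
G(9) = mex{3,3,2,1,0} = 4
G(10) = mex{0,3,3,2,0} = 1
G(11) = mex{4,0,3,2,1} = 5
G(12) = mex{1,4,0,3,1} = 2
G(13) = mex{5,1,4,3,2} = 0
G(14) = mex{2,5,1,0,2} = 3
G(15) = mex{0,2,5,4,3} = 1
G(16) = mex{3,0,2,1,3} = 4
G(17) = mex{1,3,0,5,0} = 2
G(18) = mex{4,1,3,2,4} = 0
G_B(18) = 0.
Combined Grundy value = 2 ⊕ 0 = 2.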